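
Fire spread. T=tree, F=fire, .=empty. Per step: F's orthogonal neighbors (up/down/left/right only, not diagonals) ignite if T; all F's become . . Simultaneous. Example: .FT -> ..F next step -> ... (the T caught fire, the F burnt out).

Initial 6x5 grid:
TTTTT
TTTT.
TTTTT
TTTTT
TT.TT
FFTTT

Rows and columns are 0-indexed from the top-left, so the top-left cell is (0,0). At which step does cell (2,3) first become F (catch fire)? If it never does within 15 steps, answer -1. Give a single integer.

Step 1: cell (2,3)='T' (+3 fires, +2 burnt)
Step 2: cell (2,3)='T' (+3 fires, +3 burnt)
Step 3: cell (2,3)='T' (+5 fires, +3 burnt)
Step 4: cell (2,3)='T' (+5 fires, +5 burnt)
Step 5: cell (2,3)='F' (+5 fires, +5 burnt)
  -> target ignites at step 5
Step 6: cell (2,3)='.' (+3 fires, +5 burnt)
Step 7: cell (2,3)='.' (+1 fires, +3 burnt)
Step 8: cell (2,3)='.' (+1 fires, +1 burnt)
Step 9: cell (2,3)='.' (+0 fires, +1 burnt)
  fire out at step 9

5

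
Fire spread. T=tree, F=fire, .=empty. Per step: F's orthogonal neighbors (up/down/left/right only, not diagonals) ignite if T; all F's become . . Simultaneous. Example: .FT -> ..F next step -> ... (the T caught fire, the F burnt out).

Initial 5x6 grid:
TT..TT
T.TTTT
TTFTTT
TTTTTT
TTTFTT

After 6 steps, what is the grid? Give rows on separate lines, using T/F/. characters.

Step 1: 7 trees catch fire, 2 burn out
  TT..TT
  T.FTTT
  TF.FTT
  TTFFTT
  TTF.FT
Step 2: 7 trees catch fire, 7 burn out
  TT..TT
  T..FTT
  F...FT
  TF..FT
  TF...F
Step 3: 6 trees catch fire, 7 burn out
  TT..TT
  F...FT
  .....F
  F....F
  F.....
Step 4: 3 trees catch fire, 6 burn out
  FT..FT
  .....F
  ......
  ......
  ......
Step 5: 2 trees catch fire, 3 burn out
  .F...F
  ......
  ......
  ......
  ......
Step 6: 0 trees catch fire, 2 burn out
  ......
  ......
  ......
  ......
  ......

......
......
......
......
......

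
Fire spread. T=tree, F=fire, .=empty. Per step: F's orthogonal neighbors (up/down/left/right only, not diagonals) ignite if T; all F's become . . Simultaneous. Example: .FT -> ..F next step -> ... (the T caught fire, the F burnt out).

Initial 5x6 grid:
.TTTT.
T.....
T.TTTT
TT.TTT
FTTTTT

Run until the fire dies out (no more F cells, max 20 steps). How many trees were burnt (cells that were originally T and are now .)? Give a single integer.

Answer: 16

Derivation:
Step 1: +2 fires, +1 burnt (F count now 2)
Step 2: +3 fires, +2 burnt (F count now 3)
Step 3: +2 fires, +3 burnt (F count now 2)
Step 4: +2 fires, +2 burnt (F count now 2)
Step 5: +3 fires, +2 burnt (F count now 3)
Step 6: +3 fires, +3 burnt (F count now 3)
Step 7: +1 fires, +3 burnt (F count now 1)
Step 8: +0 fires, +1 burnt (F count now 0)
Fire out after step 8
Initially T: 20, now '.': 26
Total burnt (originally-T cells now '.'): 16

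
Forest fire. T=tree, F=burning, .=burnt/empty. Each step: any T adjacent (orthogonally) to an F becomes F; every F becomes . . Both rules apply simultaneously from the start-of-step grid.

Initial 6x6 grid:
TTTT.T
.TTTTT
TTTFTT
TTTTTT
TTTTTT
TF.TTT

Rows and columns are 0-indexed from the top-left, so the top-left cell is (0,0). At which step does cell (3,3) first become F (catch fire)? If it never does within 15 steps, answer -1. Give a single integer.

Step 1: cell (3,3)='F' (+6 fires, +2 burnt)
  -> target ignites at step 1
Step 2: cell (3,3)='.' (+11 fires, +6 burnt)
Step 3: cell (3,3)='.' (+8 fires, +11 burnt)
Step 4: cell (3,3)='.' (+4 fires, +8 burnt)
Step 5: cell (3,3)='.' (+2 fires, +4 burnt)
Step 6: cell (3,3)='.' (+0 fires, +2 burnt)
  fire out at step 6

1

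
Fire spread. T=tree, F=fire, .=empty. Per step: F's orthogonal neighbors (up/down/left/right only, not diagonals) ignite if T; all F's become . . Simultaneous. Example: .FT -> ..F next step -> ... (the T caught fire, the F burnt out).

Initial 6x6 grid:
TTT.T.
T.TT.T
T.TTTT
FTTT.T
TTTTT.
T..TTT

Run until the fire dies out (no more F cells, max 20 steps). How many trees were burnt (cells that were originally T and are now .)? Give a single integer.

Step 1: +3 fires, +1 burnt (F count now 3)
Step 2: +4 fires, +3 burnt (F count now 4)
Step 3: +4 fires, +4 burnt (F count now 4)
Step 4: +4 fires, +4 burnt (F count now 4)
Step 5: +5 fires, +4 burnt (F count now 5)
Step 6: +2 fires, +5 burnt (F count now 2)
Step 7: +3 fires, +2 burnt (F count now 3)
Step 8: +0 fires, +3 burnt (F count now 0)
Fire out after step 8
Initially T: 26, now '.': 35
Total burnt (originally-T cells now '.'): 25

Answer: 25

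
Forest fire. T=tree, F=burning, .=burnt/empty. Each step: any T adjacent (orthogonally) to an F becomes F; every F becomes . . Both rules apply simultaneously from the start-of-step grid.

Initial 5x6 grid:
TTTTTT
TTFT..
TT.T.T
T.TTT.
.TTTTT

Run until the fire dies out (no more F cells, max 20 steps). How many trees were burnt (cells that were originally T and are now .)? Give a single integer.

Answer: 21

Derivation:
Step 1: +3 fires, +1 burnt (F count now 3)
Step 2: +5 fires, +3 burnt (F count now 5)
Step 3: +4 fires, +5 burnt (F count now 4)
Step 4: +5 fires, +4 burnt (F count now 5)
Step 5: +2 fires, +5 burnt (F count now 2)
Step 6: +2 fires, +2 burnt (F count now 2)
Step 7: +0 fires, +2 burnt (F count now 0)
Fire out after step 7
Initially T: 22, now '.': 29
Total burnt (originally-T cells now '.'): 21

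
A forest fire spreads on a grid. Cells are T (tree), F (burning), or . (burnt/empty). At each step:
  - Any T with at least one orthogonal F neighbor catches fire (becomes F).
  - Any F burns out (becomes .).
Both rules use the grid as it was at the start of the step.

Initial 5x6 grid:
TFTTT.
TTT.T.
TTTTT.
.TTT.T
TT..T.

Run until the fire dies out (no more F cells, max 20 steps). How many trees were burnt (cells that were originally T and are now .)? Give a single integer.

Answer: 18

Derivation:
Step 1: +3 fires, +1 burnt (F count now 3)
Step 2: +4 fires, +3 burnt (F count now 4)
Step 3: +4 fires, +4 burnt (F count now 4)
Step 4: +4 fires, +4 burnt (F count now 4)
Step 5: +3 fires, +4 burnt (F count now 3)
Step 6: +0 fires, +3 burnt (F count now 0)
Fire out after step 6
Initially T: 20, now '.': 28
Total burnt (originally-T cells now '.'): 18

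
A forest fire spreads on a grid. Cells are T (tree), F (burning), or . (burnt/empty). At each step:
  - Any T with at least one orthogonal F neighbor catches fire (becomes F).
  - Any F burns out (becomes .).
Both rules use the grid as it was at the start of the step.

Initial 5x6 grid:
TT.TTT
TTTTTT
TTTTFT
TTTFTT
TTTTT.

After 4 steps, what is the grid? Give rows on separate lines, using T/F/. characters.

Step 1: 6 trees catch fire, 2 burn out
  TT.TTT
  TTTTFT
  TTTF.F
  TTF.FT
  TTTFT.
Step 2: 8 trees catch fire, 6 burn out
  TT.TFT
  TTTF.F
  TTF...
  TF...F
  TTF.F.
Step 3: 6 trees catch fire, 8 burn out
  TT.F.F
  TTF...
  TF....
  F.....
  TF....
Step 4: 3 trees catch fire, 6 burn out
  TT....
  TF....
  F.....
  ......
  F.....

TT....
TF....
F.....
......
F.....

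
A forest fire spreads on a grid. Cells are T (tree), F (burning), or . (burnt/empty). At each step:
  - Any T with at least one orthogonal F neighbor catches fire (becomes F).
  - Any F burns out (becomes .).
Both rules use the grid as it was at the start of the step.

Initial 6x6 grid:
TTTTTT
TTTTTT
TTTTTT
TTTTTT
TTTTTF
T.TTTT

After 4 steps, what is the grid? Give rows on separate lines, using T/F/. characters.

Step 1: 3 trees catch fire, 1 burn out
  TTTTTT
  TTTTTT
  TTTTTT
  TTTTTF
  TTTTF.
  T.TTTF
Step 2: 4 trees catch fire, 3 burn out
  TTTTTT
  TTTTTT
  TTTTTF
  TTTTF.
  TTTF..
  T.TTF.
Step 3: 5 trees catch fire, 4 burn out
  TTTTTT
  TTTTTF
  TTTTF.
  TTTF..
  TTF...
  T.TF..
Step 4: 6 trees catch fire, 5 burn out
  TTTTTF
  TTTTF.
  TTTF..
  TTF...
  TF....
  T.F...

TTTTTF
TTTTF.
TTTF..
TTF...
TF....
T.F...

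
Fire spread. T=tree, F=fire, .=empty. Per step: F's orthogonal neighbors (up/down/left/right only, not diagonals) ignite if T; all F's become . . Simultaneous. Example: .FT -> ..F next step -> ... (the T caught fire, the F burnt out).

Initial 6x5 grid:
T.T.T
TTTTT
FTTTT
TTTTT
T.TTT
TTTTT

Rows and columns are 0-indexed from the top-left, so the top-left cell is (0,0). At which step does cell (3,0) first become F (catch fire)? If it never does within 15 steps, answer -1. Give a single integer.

Step 1: cell (3,0)='F' (+3 fires, +1 burnt)
  -> target ignites at step 1
Step 2: cell (3,0)='.' (+5 fires, +3 burnt)
Step 3: cell (3,0)='.' (+4 fires, +5 burnt)
Step 4: cell (3,0)='.' (+6 fires, +4 burnt)
Step 5: cell (3,0)='.' (+4 fires, +6 burnt)
Step 6: cell (3,0)='.' (+3 fires, +4 burnt)
Step 7: cell (3,0)='.' (+1 fires, +3 burnt)
Step 8: cell (3,0)='.' (+0 fires, +1 burnt)
  fire out at step 8

1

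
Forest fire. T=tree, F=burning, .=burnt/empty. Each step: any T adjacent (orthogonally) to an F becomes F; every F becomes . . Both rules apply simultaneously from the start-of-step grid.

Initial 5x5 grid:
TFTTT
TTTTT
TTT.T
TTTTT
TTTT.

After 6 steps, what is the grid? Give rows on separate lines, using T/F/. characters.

Step 1: 3 trees catch fire, 1 burn out
  F.FTT
  TFTTT
  TTT.T
  TTTTT
  TTTT.
Step 2: 4 trees catch fire, 3 burn out
  ...FT
  F.FTT
  TFT.T
  TTTTT
  TTTT.
Step 3: 5 trees catch fire, 4 burn out
  ....F
  ...FT
  F.F.T
  TFTTT
  TTTT.
Step 4: 4 trees catch fire, 5 burn out
  .....
  ....F
  ....T
  F.FTT
  TFTT.
Step 5: 4 trees catch fire, 4 burn out
  .....
  .....
  ....F
  ...FT
  F.FT.
Step 6: 2 trees catch fire, 4 burn out
  .....
  .....
  .....
  ....F
  ...F.

.....
.....
.....
....F
...F.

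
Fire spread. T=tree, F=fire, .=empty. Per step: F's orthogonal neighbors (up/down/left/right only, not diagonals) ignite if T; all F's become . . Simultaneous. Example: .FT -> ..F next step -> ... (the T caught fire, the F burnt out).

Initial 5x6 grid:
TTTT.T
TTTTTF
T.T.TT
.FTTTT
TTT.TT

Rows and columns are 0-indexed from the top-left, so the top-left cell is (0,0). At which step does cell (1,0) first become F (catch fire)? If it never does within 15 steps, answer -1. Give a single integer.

Step 1: cell (1,0)='T' (+5 fires, +2 burnt)
Step 2: cell (1,0)='T' (+7 fires, +5 burnt)
Step 3: cell (1,0)='T' (+4 fires, +7 burnt)
Step 4: cell (1,0)='T' (+3 fires, +4 burnt)
Step 5: cell (1,0)='F' (+2 fires, +3 burnt)
  -> target ignites at step 5
Step 6: cell (1,0)='.' (+2 fires, +2 burnt)
Step 7: cell (1,0)='.' (+0 fires, +2 burnt)
  fire out at step 7

5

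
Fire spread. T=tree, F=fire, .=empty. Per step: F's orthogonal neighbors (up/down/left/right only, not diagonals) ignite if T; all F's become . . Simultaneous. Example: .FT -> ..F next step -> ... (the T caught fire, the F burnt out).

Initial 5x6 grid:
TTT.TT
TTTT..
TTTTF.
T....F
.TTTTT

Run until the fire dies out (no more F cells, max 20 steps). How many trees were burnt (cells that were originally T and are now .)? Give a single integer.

Step 1: +2 fires, +2 burnt (F count now 2)
Step 2: +3 fires, +2 burnt (F count now 3)
Step 3: +3 fires, +3 burnt (F count now 3)
Step 4: +4 fires, +3 burnt (F count now 4)
Step 5: +4 fires, +4 burnt (F count now 4)
Step 6: +1 fires, +4 burnt (F count now 1)
Step 7: +0 fires, +1 burnt (F count now 0)
Fire out after step 7
Initially T: 19, now '.': 28
Total burnt (originally-T cells now '.'): 17

Answer: 17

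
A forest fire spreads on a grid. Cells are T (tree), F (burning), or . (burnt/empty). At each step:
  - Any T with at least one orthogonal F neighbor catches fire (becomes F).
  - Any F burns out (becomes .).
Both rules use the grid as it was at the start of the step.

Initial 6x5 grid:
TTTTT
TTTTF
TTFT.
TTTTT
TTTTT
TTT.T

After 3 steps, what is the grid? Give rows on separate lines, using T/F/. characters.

Step 1: 6 trees catch fire, 2 burn out
  TTTTF
  TTFF.
  TF.F.
  TTFTT
  TTTTT
  TTT.T
Step 2: 7 trees catch fire, 6 burn out
  TTFF.
  TF...
  F....
  TF.FT
  TTFTT
  TTT.T
Step 3: 7 trees catch fire, 7 burn out
  TF...
  F....
  .....
  F...F
  TF.FT
  TTF.T

TF...
F....
.....
F...F
TF.FT
TTF.T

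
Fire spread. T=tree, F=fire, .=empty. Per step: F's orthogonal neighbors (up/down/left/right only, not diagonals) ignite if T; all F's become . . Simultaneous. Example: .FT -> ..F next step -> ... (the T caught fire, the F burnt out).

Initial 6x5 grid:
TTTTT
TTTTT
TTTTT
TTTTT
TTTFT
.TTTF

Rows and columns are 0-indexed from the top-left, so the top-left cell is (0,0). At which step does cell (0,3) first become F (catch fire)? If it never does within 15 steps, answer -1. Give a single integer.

Step 1: cell (0,3)='T' (+4 fires, +2 burnt)
Step 2: cell (0,3)='T' (+5 fires, +4 burnt)
Step 3: cell (0,3)='T' (+6 fires, +5 burnt)
Step 4: cell (0,3)='F' (+5 fires, +6 burnt)
  -> target ignites at step 4
Step 5: cell (0,3)='.' (+4 fires, +5 burnt)
Step 6: cell (0,3)='.' (+2 fires, +4 burnt)
Step 7: cell (0,3)='.' (+1 fires, +2 burnt)
Step 8: cell (0,3)='.' (+0 fires, +1 burnt)
  fire out at step 8

4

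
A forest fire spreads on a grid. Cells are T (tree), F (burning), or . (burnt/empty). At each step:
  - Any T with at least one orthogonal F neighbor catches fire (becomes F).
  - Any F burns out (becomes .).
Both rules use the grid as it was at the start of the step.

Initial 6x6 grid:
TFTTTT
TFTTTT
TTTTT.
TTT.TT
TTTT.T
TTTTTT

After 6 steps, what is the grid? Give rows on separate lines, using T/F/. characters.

Step 1: 5 trees catch fire, 2 burn out
  F.FTTT
  F.FTTT
  TFTTT.
  TTT.TT
  TTTT.T
  TTTTTT
Step 2: 5 trees catch fire, 5 burn out
  ...FTT
  ...FTT
  F.FTT.
  TFT.TT
  TTTT.T
  TTTTTT
Step 3: 6 trees catch fire, 5 burn out
  ....FT
  ....FT
  ...FT.
  F.F.TT
  TFTT.T
  TTTTTT
Step 4: 6 trees catch fire, 6 burn out
  .....F
  .....F
  ....F.
  ....TT
  F.FT.T
  TFTTTT
Step 5: 4 trees catch fire, 6 burn out
  ......
  ......
  ......
  ....FT
  ...F.T
  F.FTTT
Step 6: 2 trees catch fire, 4 burn out
  ......
  ......
  ......
  .....F
  .....T
  ...FTT

......
......
......
.....F
.....T
...FTT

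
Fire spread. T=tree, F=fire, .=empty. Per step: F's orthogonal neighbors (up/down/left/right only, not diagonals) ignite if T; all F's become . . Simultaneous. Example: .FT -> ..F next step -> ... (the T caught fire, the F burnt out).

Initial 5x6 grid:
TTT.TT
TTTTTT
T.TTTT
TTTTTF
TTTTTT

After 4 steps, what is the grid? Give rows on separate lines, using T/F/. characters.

Step 1: 3 trees catch fire, 1 burn out
  TTT.TT
  TTTTTT
  T.TTTF
  TTTTF.
  TTTTTF
Step 2: 4 trees catch fire, 3 burn out
  TTT.TT
  TTTTTF
  T.TTF.
  TTTF..
  TTTTF.
Step 3: 5 trees catch fire, 4 burn out
  TTT.TF
  TTTTF.
  T.TF..
  TTF...
  TTTF..
Step 4: 5 trees catch fire, 5 burn out
  TTT.F.
  TTTF..
  T.F...
  TF....
  TTF...

TTT.F.
TTTF..
T.F...
TF....
TTF...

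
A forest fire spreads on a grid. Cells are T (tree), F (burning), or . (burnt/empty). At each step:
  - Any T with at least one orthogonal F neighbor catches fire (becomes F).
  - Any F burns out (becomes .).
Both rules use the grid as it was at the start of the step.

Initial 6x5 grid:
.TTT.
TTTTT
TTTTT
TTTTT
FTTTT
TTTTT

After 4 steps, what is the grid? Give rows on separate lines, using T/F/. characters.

Step 1: 3 trees catch fire, 1 burn out
  .TTT.
  TTTTT
  TTTTT
  FTTTT
  .FTTT
  FTTTT
Step 2: 4 trees catch fire, 3 burn out
  .TTT.
  TTTTT
  FTTTT
  .FTTT
  ..FTT
  .FTTT
Step 3: 5 trees catch fire, 4 burn out
  .TTT.
  FTTTT
  .FTTT
  ..FTT
  ...FT
  ..FTT
Step 4: 5 trees catch fire, 5 burn out
  .TTT.
  .FTTT
  ..FTT
  ...FT
  ....F
  ...FT

.TTT.
.FTTT
..FTT
...FT
....F
...FT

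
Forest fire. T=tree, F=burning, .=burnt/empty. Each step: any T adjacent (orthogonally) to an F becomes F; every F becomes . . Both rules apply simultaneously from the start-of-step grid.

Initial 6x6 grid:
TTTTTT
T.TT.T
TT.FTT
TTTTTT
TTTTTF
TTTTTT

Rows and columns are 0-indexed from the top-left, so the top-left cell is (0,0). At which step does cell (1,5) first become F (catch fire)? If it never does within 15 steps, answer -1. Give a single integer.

Step 1: cell (1,5)='T' (+6 fires, +2 burnt)
Step 2: cell (1,5)='T' (+7 fires, +6 burnt)
Step 3: cell (1,5)='F' (+6 fires, +7 burnt)
  -> target ignites at step 3
Step 4: cell (1,5)='.' (+6 fires, +6 burnt)
Step 5: cell (1,5)='.' (+4 fires, +6 burnt)
Step 6: cell (1,5)='.' (+2 fires, +4 burnt)
Step 7: cell (1,5)='.' (+0 fires, +2 burnt)
  fire out at step 7

3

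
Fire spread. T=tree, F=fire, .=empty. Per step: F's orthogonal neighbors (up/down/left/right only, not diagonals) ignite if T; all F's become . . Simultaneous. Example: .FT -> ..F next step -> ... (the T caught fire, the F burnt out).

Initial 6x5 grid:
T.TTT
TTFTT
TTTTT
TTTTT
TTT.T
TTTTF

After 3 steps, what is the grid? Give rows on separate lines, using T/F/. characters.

Step 1: 6 trees catch fire, 2 burn out
  T.FTT
  TF.FT
  TTFTT
  TTTTT
  TTT.F
  TTTF.
Step 2: 8 trees catch fire, 6 burn out
  T..FT
  F...F
  TF.FT
  TTFTF
  TTT..
  TTF..
Step 3: 8 trees catch fire, 8 burn out
  F...F
  .....
  F...F
  TF.F.
  TTF..
  TF...

F...F
.....
F...F
TF.F.
TTF..
TF...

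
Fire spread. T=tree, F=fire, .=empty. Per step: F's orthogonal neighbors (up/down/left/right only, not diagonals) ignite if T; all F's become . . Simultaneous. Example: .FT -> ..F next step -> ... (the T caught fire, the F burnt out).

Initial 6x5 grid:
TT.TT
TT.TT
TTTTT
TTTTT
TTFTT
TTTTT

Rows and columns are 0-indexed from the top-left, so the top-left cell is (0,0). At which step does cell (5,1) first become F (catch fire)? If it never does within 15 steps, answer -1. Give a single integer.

Step 1: cell (5,1)='T' (+4 fires, +1 burnt)
Step 2: cell (5,1)='F' (+7 fires, +4 burnt)
  -> target ignites at step 2
Step 3: cell (5,1)='.' (+6 fires, +7 burnt)
Step 4: cell (5,1)='.' (+4 fires, +6 burnt)
Step 5: cell (5,1)='.' (+4 fires, +4 burnt)
Step 6: cell (5,1)='.' (+2 fires, +4 burnt)
Step 7: cell (5,1)='.' (+0 fires, +2 burnt)
  fire out at step 7

2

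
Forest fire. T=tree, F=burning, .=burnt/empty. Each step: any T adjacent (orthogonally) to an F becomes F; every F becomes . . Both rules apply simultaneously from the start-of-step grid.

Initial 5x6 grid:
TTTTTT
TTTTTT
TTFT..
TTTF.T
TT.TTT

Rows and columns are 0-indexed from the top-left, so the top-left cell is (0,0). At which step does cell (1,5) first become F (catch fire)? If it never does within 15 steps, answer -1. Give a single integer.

Step 1: cell (1,5)='T' (+5 fires, +2 burnt)
Step 2: cell (1,5)='T' (+6 fires, +5 burnt)
Step 3: cell (1,5)='T' (+7 fires, +6 burnt)
Step 4: cell (1,5)='F' (+5 fires, +7 burnt)
  -> target ignites at step 4
Step 5: cell (1,5)='.' (+1 fires, +5 burnt)
Step 6: cell (1,5)='.' (+0 fires, +1 burnt)
  fire out at step 6

4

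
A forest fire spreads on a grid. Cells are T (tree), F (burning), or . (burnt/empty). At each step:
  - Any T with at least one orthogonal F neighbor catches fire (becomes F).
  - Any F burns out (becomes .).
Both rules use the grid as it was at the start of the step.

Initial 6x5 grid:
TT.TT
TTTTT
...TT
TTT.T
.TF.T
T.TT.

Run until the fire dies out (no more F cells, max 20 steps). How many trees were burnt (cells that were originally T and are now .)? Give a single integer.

Answer: 6

Derivation:
Step 1: +3 fires, +1 burnt (F count now 3)
Step 2: +2 fires, +3 burnt (F count now 2)
Step 3: +1 fires, +2 burnt (F count now 1)
Step 4: +0 fires, +1 burnt (F count now 0)
Fire out after step 4
Initially T: 20, now '.': 16
Total burnt (originally-T cells now '.'): 6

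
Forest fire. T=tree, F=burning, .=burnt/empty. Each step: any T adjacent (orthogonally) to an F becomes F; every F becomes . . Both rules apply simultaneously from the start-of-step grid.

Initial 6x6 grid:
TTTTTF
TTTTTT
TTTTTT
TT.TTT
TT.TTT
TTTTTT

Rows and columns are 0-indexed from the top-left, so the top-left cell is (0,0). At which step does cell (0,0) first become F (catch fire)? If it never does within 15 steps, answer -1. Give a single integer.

Step 1: cell (0,0)='T' (+2 fires, +1 burnt)
Step 2: cell (0,0)='T' (+3 fires, +2 burnt)
Step 3: cell (0,0)='T' (+4 fires, +3 burnt)
Step 4: cell (0,0)='T' (+5 fires, +4 burnt)
Step 5: cell (0,0)='F' (+6 fires, +5 burnt)
  -> target ignites at step 5
Step 6: cell (0,0)='.' (+4 fires, +6 burnt)
Step 7: cell (0,0)='.' (+3 fires, +4 burnt)
Step 8: cell (0,0)='.' (+3 fires, +3 burnt)
Step 9: cell (0,0)='.' (+2 fires, +3 burnt)
Step 10: cell (0,0)='.' (+1 fires, +2 burnt)
Step 11: cell (0,0)='.' (+0 fires, +1 burnt)
  fire out at step 11

5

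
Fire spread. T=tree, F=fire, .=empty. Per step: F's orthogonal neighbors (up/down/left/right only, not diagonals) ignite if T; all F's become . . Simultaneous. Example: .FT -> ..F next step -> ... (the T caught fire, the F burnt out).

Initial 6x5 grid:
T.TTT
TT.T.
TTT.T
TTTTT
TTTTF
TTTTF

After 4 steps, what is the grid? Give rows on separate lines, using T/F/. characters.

Step 1: 3 trees catch fire, 2 burn out
  T.TTT
  TT.T.
  TTT.T
  TTTTF
  TTTF.
  TTTF.
Step 2: 4 trees catch fire, 3 burn out
  T.TTT
  TT.T.
  TTT.F
  TTTF.
  TTF..
  TTF..
Step 3: 3 trees catch fire, 4 burn out
  T.TTT
  TT.T.
  TTT..
  TTF..
  TF...
  TF...
Step 4: 4 trees catch fire, 3 burn out
  T.TTT
  TT.T.
  TTF..
  TF...
  F....
  F....

T.TTT
TT.T.
TTF..
TF...
F....
F....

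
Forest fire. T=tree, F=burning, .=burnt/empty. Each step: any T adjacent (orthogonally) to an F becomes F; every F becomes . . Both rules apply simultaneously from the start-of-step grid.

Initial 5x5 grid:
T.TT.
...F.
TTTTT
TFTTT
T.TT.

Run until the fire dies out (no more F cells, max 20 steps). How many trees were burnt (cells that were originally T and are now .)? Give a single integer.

Answer: 14

Derivation:
Step 1: +5 fires, +2 burnt (F count now 5)
Step 2: +7 fires, +5 burnt (F count now 7)
Step 3: +2 fires, +7 burnt (F count now 2)
Step 4: +0 fires, +2 burnt (F count now 0)
Fire out after step 4
Initially T: 15, now '.': 24
Total burnt (originally-T cells now '.'): 14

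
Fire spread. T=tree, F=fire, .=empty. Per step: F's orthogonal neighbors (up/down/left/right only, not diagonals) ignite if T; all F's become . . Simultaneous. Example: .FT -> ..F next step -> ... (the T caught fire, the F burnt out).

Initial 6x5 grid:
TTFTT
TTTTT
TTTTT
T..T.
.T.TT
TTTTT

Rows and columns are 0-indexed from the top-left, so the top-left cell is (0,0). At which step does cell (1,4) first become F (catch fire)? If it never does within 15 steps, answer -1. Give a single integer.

Step 1: cell (1,4)='T' (+3 fires, +1 burnt)
Step 2: cell (1,4)='T' (+5 fires, +3 burnt)
Step 3: cell (1,4)='F' (+4 fires, +5 burnt)
  -> target ignites at step 3
Step 4: cell (1,4)='.' (+3 fires, +4 burnt)
Step 5: cell (1,4)='.' (+2 fires, +3 burnt)
Step 6: cell (1,4)='.' (+2 fires, +2 burnt)
Step 7: cell (1,4)='.' (+2 fires, +2 burnt)
Step 8: cell (1,4)='.' (+1 fires, +2 burnt)
Step 9: cell (1,4)='.' (+2 fires, +1 burnt)
Step 10: cell (1,4)='.' (+0 fires, +2 burnt)
  fire out at step 10

3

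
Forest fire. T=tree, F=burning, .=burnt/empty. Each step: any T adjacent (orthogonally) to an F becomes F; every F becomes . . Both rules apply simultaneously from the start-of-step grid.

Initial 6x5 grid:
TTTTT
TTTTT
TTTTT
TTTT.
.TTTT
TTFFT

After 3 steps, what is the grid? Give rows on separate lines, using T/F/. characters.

Step 1: 4 trees catch fire, 2 burn out
  TTTTT
  TTTTT
  TTTTT
  TTTT.
  .TFFT
  TF..F
Step 2: 5 trees catch fire, 4 burn out
  TTTTT
  TTTTT
  TTTTT
  TTFF.
  .F..F
  F....
Step 3: 3 trees catch fire, 5 burn out
  TTTTT
  TTTTT
  TTFFT
  TF...
  .....
  .....

TTTTT
TTTTT
TTFFT
TF...
.....
.....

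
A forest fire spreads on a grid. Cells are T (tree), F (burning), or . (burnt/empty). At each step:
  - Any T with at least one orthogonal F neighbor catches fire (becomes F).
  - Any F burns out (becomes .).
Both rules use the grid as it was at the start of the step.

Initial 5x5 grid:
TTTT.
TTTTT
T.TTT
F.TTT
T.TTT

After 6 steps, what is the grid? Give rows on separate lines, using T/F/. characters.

Step 1: 2 trees catch fire, 1 burn out
  TTTT.
  TTTTT
  F.TTT
  ..TTT
  F.TTT
Step 2: 1 trees catch fire, 2 burn out
  TTTT.
  FTTTT
  ..TTT
  ..TTT
  ..TTT
Step 3: 2 trees catch fire, 1 burn out
  FTTT.
  .FTTT
  ..TTT
  ..TTT
  ..TTT
Step 4: 2 trees catch fire, 2 burn out
  .FTT.
  ..FTT
  ..TTT
  ..TTT
  ..TTT
Step 5: 3 trees catch fire, 2 burn out
  ..FT.
  ...FT
  ..FTT
  ..TTT
  ..TTT
Step 6: 4 trees catch fire, 3 burn out
  ...F.
  ....F
  ...FT
  ..FTT
  ..TTT

...F.
....F
...FT
..FTT
..TTT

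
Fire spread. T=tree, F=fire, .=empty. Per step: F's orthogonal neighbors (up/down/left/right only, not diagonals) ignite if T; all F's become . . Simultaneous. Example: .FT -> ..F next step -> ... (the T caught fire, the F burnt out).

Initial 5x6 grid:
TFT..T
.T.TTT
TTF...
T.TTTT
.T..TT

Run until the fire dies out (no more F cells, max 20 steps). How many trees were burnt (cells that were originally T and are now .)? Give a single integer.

Answer: 12

Derivation:
Step 1: +5 fires, +2 burnt (F count now 5)
Step 2: +2 fires, +5 burnt (F count now 2)
Step 3: +2 fires, +2 burnt (F count now 2)
Step 4: +2 fires, +2 burnt (F count now 2)
Step 5: +1 fires, +2 burnt (F count now 1)
Step 6: +0 fires, +1 burnt (F count now 0)
Fire out after step 6
Initially T: 17, now '.': 25
Total burnt (originally-T cells now '.'): 12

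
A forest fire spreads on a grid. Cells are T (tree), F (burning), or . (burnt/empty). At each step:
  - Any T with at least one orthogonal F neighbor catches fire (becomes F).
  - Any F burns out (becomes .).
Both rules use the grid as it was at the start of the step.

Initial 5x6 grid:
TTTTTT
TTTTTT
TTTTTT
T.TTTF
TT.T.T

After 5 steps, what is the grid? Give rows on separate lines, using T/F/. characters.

Step 1: 3 trees catch fire, 1 burn out
  TTTTTT
  TTTTTT
  TTTTTF
  T.TTF.
  TT.T.F
Step 2: 3 trees catch fire, 3 burn out
  TTTTTT
  TTTTTF
  TTTTF.
  T.TF..
  TT.T..
Step 3: 5 trees catch fire, 3 burn out
  TTTTTF
  TTTTF.
  TTTF..
  T.F...
  TT.F..
Step 4: 3 trees catch fire, 5 burn out
  TTTTF.
  TTTF..
  TTF...
  T.....
  TT....
Step 5: 3 trees catch fire, 3 burn out
  TTTF..
  TTF...
  TF....
  T.....
  TT....

TTTF..
TTF...
TF....
T.....
TT....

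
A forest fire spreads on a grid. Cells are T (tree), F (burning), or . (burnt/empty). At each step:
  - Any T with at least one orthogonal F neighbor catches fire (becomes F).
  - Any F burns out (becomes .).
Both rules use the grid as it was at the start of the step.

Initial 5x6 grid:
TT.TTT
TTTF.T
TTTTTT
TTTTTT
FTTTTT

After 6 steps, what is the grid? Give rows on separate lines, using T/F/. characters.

Step 1: 5 trees catch fire, 2 burn out
  TT.FTT
  TTF..T
  TTTFTT
  FTTTTT
  .FTTTT
Step 2: 8 trees catch fire, 5 burn out
  TT..FT
  TF...T
  FTF.FT
  .FTFTT
  ..FTTT
Step 3: 8 trees catch fire, 8 burn out
  TF...F
  F....T
  .F...F
  ..F.FT
  ...FTT
Step 4: 4 trees catch fire, 8 burn out
  F.....
  .....F
  ......
  .....F
  ....FT
Step 5: 1 trees catch fire, 4 burn out
  ......
  ......
  ......
  ......
  .....F
Step 6: 0 trees catch fire, 1 burn out
  ......
  ......
  ......
  ......
  ......

......
......
......
......
......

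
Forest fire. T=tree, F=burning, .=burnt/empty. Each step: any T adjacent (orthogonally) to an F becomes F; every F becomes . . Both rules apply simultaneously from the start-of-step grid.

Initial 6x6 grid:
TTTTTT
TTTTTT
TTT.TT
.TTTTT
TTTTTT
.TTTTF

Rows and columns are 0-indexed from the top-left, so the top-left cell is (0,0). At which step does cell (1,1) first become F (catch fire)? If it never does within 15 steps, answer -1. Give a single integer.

Step 1: cell (1,1)='T' (+2 fires, +1 burnt)
Step 2: cell (1,1)='T' (+3 fires, +2 burnt)
Step 3: cell (1,1)='T' (+4 fires, +3 burnt)
Step 4: cell (1,1)='T' (+5 fires, +4 burnt)
Step 5: cell (1,1)='T' (+4 fires, +5 burnt)
Step 6: cell (1,1)='T' (+5 fires, +4 burnt)
Step 7: cell (1,1)='T' (+3 fires, +5 burnt)
Step 8: cell (1,1)='F' (+3 fires, +3 burnt)
  -> target ignites at step 8
Step 9: cell (1,1)='.' (+2 fires, +3 burnt)
Step 10: cell (1,1)='.' (+1 fires, +2 burnt)
Step 11: cell (1,1)='.' (+0 fires, +1 burnt)
  fire out at step 11

8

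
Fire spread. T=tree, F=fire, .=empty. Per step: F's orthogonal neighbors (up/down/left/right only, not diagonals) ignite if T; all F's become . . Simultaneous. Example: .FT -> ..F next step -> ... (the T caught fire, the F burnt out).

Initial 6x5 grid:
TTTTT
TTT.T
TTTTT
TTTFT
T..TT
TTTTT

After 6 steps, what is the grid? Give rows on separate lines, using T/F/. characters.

Step 1: 4 trees catch fire, 1 burn out
  TTTTT
  TTT.T
  TTTFT
  TTF.F
  T..FT
  TTTTT
Step 2: 5 trees catch fire, 4 burn out
  TTTTT
  TTT.T
  TTF.F
  TF...
  T...F
  TTTFT
Step 3: 6 trees catch fire, 5 burn out
  TTTTT
  TTF.F
  TF...
  F....
  T....
  TTF.F
Step 4: 6 trees catch fire, 6 burn out
  TTFTF
  TF...
  F....
  .....
  F....
  TF...
Step 5: 4 trees catch fire, 6 burn out
  TF.F.
  F....
  .....
  .....
  .....
  F....
Step 6: 1 trees catch fire, 4 burn out
  F....
  .....
  .....
  .....
  .....
  .....

F....
.....
.....
.....
.....
.....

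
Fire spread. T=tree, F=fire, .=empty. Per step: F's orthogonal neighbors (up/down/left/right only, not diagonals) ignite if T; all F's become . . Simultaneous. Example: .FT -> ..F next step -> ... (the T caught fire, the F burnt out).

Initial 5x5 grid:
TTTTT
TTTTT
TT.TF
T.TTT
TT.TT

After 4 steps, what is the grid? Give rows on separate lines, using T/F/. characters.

Step 1: 3 trees catch fire, 1 burn out
  TTTTT
  TTTTF
  TT.F.
  T.TTF
  TT.TT
Step 2: 4 trees catch fire, 3 burn out
  TTTTF
  TTTF.
  TT...
  T.TF.
  TT.TF
Step 3: 4 trees catch fire, 4 burn out
  TTTF.
  TTF..
  TT...
  T.F..
  TT.F.
Step 4: 2 trees catch fire, 4 burn out
  TTF..
  TF...
  TT...
  T....
  TT...

TTF..
TF...
TT...
T....
TT...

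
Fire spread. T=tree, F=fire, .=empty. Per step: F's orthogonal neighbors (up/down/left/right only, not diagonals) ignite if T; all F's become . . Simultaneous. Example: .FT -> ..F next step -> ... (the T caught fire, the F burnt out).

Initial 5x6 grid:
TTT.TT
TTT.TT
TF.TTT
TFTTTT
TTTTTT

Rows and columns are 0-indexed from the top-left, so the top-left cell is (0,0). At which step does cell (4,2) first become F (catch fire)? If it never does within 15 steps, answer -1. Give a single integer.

Step 1: cell (4,2)='T' (+5 fires, +2 burnt)
Step 2: cell (4,2)='F' (+6 fires, +5 burnt)
  -> target ignites at step 2
Step 3: cell (4,2)='.' (+5 fires, +6 burnt)
Step 4: cell (4,2)='.' (+3 fires, +5 burnt)
Step 5: cell (4,2)='.' (+3 fires, +3 burnt)
Step 6: cell (4,2)='.' (+2 fires, +3 burnt)
Step 7: cell (4,2)='.' (+1 fires, +2 burnt)
Step 8: cell (4,2)='.' (+0 fires, +1 burnt)
  fire out at step 8

2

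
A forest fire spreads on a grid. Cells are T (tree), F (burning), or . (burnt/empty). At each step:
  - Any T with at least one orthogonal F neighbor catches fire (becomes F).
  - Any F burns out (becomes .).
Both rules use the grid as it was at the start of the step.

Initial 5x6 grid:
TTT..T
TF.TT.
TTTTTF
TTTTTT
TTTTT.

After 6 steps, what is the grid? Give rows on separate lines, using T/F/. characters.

Step 1: 5 trees catch fire, 2 burn out
  TFT..T
  F..TT.
  TFTTF.
  TTTTTF
  TTTTT.
Step 2: 8 trees catch fire, 5 burn out
  F.F..T
  ...TF.
  F.FF..
  TFTTF.
  TTTTT.
Step 3: 6 trees catch fire, 8 burn out
  .....T
  ...F..
  ......
  F.FF..
  TFTTF.
Step 4: 3 trees catch fire, 6 burn out
  .....T
  ......
  ......
  ......
  F.FF..
Step 5: 0 trees catch fire, 3 burn out
  .....T
  ......
  ......
  ......
  ......
Step 6: 0 trees catch fire, 0 burn out
  .....T
  ......
  ......
  ......
  ......

.....T
......
......
......
......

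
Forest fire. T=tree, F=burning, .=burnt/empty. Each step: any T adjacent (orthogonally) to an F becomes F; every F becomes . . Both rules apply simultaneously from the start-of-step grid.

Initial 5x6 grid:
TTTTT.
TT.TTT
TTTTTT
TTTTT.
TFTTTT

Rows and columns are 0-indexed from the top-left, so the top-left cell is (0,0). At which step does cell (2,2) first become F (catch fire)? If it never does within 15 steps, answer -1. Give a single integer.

Step 1: cell (2,2)='T' (+3 fires, +1 burnt)
Step 2: cell (2,2)='T' (+4 fires, +3 burnt)
Step 3: cell (2,2)='F' (+5 fires, +4 burnt)
  -> target ignites at step 3
Step 4: cell (2,2)='.' (+5 fires, +5 burnt)
Step 5: cell (2,2)='.' (+4 fires, +5 burnt)
Step 6: cell (2,2)='.' (+3 fires, +4 burnt)
Step 7: cell (2,2)='.' (+2 fires, +3 burnt)
Step 8: cell (2,2)='.' (+0 fires, +2 burnt)
  fire out at step 8

3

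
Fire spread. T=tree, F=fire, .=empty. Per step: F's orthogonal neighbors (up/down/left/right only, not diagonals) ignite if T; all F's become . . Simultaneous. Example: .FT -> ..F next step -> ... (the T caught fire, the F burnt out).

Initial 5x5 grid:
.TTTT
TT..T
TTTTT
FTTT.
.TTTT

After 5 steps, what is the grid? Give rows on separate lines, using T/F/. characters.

Step 1: 2 trees catch fire, 1 burn out
  .TTTT
  TT..T
  FTTTT
  .FTT.
  .TTTT
Step 2: 4 trees catch fire, 2 burn out
  .TTTT
  FT..T
  .FTTT
  ..FT.
  .FTTT
Step 3: 4 trees catch fire, 4 burn out
  .TTTT
  .F..T
  ..FTT
  ...F.
  ..FTT
Step 4: 3 trees catch fire, 4 burn out
  .FTTT
  ....T
  ...FT
  .....
  ...FT
Step 5: 3 trees catch fire, 3 burn out
  ..FTT
  ....T
  ....F
  .....
  ....F

..FTT
....T
....F
.....
....F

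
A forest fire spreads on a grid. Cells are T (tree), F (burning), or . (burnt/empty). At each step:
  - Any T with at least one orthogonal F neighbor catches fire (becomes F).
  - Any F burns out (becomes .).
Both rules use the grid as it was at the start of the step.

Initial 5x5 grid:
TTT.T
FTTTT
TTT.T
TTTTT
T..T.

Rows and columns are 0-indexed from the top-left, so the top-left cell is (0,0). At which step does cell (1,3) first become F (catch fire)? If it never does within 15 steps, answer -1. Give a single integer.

Step 1: cell (1,3)='T' (+3 fires, +1 burnt)
Step 2: cell (1,3)='T' (+4 fires, +3 burnt)
Step 3: cell (1,3)='F' (+5 fires, +4 burnt)
  -> target ignites at step 3
Step 4: cell (1,3)='.' (+2 fires, +5 burnt)
Step 5: cell (1,3)='.' (+3 fires, +2 burnt)
Step 6: cell (1,3)='.' (+2 fires, +3 burnt)
Step 7: cell (1,3)='.' (+0 fires, +2 burnt)
  fire out at step 7

3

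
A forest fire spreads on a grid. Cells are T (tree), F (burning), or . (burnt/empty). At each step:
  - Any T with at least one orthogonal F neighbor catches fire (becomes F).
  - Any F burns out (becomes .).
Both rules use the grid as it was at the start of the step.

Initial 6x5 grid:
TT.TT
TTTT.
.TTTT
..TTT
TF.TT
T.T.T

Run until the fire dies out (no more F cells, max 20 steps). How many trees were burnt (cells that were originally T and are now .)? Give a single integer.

Step 1: +1 fires, +1 burnt (F count now 1)
Step 2: +1 fires, +1 burnt (F count now 1)
Step 3: +0 fires, +1 burnt (F count now 0)
Fire out after step 3
Initially T: 21, now '.': 11
Total burnt (originally-T cells now '.'): 2

Answer: 2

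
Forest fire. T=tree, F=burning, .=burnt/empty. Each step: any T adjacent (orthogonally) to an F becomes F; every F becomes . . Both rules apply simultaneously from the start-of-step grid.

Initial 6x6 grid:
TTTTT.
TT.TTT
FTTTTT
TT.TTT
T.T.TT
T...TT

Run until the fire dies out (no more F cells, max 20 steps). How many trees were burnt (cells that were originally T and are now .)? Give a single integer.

Step 1: +3 fires, +1 burnt (F count now 3)
Step 2: +5 fires, +3 burnt (F count now 5)
Step 3: +3 fires, +5 burnt (F count now 3)
Step 4: +4 fires, +3 burnt (F count now 4)
Step 5: +4 fires, +4 burnt (F count now 4)
Step 6: +4 fires, +4 burnt (F count now 4)
Step 7: +2 fires, +4 burnt (F count now 2)
Step 8: +1 fires, +2 burnt (F count now 1)
Step 9: +0 fires, +1 burnt (F count now 0)
Fire out after step 9
Initially T: 27, now '.': 35
Total burnt (originally-T cells now '.'): 26

Answer: 26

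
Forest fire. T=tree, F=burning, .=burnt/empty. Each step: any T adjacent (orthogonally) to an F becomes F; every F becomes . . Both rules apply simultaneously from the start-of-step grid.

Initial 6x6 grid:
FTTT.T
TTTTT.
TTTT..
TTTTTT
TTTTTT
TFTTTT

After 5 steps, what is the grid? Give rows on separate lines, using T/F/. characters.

Step 1: 5 trees catch fire, 2 burn out
  .FTT.T
  FTTTT.
  TTTT..
  TTTTTT
  TFTTTT
  F.FTTT
Step 2: 7 trees catch fire, 5 burn out
  ..FT.T
  .FTTT.
  FTTT..
  TFTTTT
  F.FTTT
  ...FTT
Step 3: 7 trees catch fire, 7 burn out
  ...F.T
  ..FTT.
  .FTT..
  F.FTTT
  ...FTT
  ....FT
Step 4: 5 trees catch fire, 7 burn out
  .....T
  ...FT.
  ..FT..
  ...FTT
  ....FT
  .....F
Step 5: 4 trees catch fire, 5 burn out
  .....T
  ....F.
  ...F..
  ....FT
  .....F
  ......

.....T
....F.
...F..
....FT
.....F
......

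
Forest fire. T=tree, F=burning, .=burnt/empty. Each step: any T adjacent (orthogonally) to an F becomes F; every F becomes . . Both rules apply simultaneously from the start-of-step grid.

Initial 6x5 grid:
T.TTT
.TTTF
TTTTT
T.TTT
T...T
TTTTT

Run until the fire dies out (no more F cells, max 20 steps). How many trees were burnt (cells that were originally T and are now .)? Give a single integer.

Answer: 22

Derivation:
Step 1: +3 fires, +1 burnt (F count now 3)
Step 2: +4 fires, +3 burnt (F count now 4)
Step 3: +5 fires, +4 burnt (F count now 5)
Step 4: +3 fires, +5 burnt (F count now 3)
Step 5: +2 fires, +3 burnt (F count now 2)
Step 6: +2 fires, +2 burnt (F count now 2)
Step 7: +2 fires, +2 burnt (F count now 2)
Step 8: +1 fires, +2 burnt (F count now 1)
Step 9: +0 fires, +1 burnt (F count now 0)
Fire out after step 9
Initially T: 23, now '.': 29
Total burnt (originally-T cells now '.'): 22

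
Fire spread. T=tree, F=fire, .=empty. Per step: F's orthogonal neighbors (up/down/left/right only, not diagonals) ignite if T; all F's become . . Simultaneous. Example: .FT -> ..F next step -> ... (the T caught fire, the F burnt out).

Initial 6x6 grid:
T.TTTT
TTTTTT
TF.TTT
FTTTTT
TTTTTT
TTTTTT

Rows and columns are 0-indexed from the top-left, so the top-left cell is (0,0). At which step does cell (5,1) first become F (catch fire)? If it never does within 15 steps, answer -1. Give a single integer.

Step 1: cell (5,1)='T' (+4 fires, +2 burnt)
Step 2: cell (5,1)='T' (+5 fires, +4 burnt)
Step 3: cell (5,1)='F' (+6 fires, +5 burnt)
  -> target ignites at step 3
Step 4: cell (5,1)='.' (+6 fires, +6 burnt)
Step 5: cell (5,1)='.' (+6 fires, +6 burnt)
Step 6: cell (5,1)='.' (+4 fires, +6 burnt)
Step 7: cell (5,1)='.' (+1 fires, +4 burnt)
Step 8: cell (5,1)='.' (+0 fires, +1 burnt)
  fire out at step 8

3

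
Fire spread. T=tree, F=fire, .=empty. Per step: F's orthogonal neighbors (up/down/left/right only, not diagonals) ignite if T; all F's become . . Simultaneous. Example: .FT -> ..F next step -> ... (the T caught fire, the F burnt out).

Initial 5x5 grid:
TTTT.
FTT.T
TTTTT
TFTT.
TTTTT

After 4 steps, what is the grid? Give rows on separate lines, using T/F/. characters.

Step 1: 7 trees catch fire, 2 burn out
  FTTT.
  .FT.T
  FFTTT
  F.FT.
  TFTTT
Step 2: 6 trees catch fire, 7 burn out
  .FTT.
  ..F.T
  ..FTT
  ...F.
  F.FTT
Step 3: 3 trees catch fire, 6 burn out
  ..FT.
  ....T
  ...FT
  .....
  ...FT
Step 4: 3 trees catch fire, 3 burn out
  ...F.
  ....T
  ....F
  .....
  ....F

...F.
....T
....F
.....
....F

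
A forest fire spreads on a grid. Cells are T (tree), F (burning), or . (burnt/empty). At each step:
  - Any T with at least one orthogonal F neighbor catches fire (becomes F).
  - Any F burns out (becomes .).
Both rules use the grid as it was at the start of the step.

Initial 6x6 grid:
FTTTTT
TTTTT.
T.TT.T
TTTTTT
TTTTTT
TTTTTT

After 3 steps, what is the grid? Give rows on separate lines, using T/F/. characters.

Step 1: 2 trees catch fire, 1 burn out
  .FTTTT
  FTTTT.
  T.TT.T
  TTTTTT
  TTTTTT
  TTTTTT
Step 2: 3 trees catch fire, 2 burn out
  ..FTTT
  .FTTT.
  F.TT.T
  TTTTTT
  TTTTTT
  TTTTTT
Step 3: 3 trees catch fire, 3 burn out
  ...FTT
  ..FTT.
  ..TT.T
  FTTTTT
  TTTTTT
  TTTTTT

...FTT
..FTT.
..TT.T
FTTTTT
TTTTTT
TTTTTT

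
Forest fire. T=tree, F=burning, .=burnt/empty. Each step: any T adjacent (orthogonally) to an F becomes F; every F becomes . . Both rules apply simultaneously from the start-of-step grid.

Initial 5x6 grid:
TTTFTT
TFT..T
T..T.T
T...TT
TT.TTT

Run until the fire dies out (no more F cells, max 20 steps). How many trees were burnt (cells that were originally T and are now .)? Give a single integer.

Step 1: +5 fires, +2 burnt (F count now 5)
Step 2: +3 fires, +5 burnt (F count now 3)
Step 3: +2 fires, +3 burnt (F count now 2)
Step 4: +2 fires, +2 burnt (F count now 2)
Step 5: +2 fires, +2 burnt (F count now 2)
Step 6: +2 fires, +2 burnt (F count now 2)
Step 7: +1 fires, +2 burnt (F count now 1)
Step 8: +1 fires, +1 burnt (F count now 1)
Step 9: +0 fires, +1 burnt (F count now 0)
Fire out after step 9
Initially T: 19, now '.': 29
Total burnt (originally-T cells now '.'): 18

Answer: 18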